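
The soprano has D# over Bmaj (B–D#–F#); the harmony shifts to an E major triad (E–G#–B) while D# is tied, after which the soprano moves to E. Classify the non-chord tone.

The harmony at that moment is E major triad (E, G#, B); D# is not a chord tone.
It is held over (the same pitch as the preceding D#) and left by step up to E.
Held over from the previous chord and resolving up by step — a retardation.

D# is a retardation.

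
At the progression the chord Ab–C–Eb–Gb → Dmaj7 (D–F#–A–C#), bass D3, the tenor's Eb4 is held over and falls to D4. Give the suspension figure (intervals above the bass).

At the second chord the bass is D3. The suspended Eb4 lies a ninth above the bass; after resolving down by step to D4, the interval above the bass becomes an octave.
Suspension figures are named by those two intervals: 9–8.

9–8 suspension.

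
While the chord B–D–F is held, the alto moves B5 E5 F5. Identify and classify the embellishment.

The harmony at that moment is B diminished triad (B, D, F); E5 is not a chord tone.
It is approached by leap down from B5 and left by step up to F5.
Leap in, step out — an appoggiatura.

E5 is an appoggiatura.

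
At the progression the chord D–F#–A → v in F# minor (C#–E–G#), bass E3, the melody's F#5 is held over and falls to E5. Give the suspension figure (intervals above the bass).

At the second chord the bass is E3. The suspended F#5 lies a ninth above the bass; after resolving down by step to E5, the interval above the bass becomes an octave.
Suspension figures are named by those two intervals: 9–8.

9–8 suspension.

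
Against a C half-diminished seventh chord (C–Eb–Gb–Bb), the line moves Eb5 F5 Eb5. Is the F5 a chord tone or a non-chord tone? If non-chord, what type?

Non-chord tone — a neighbor tone.

The harmony at that moment is C half-diminished seventh chord (C, Eb, Gb, Bb); F5 is not a chord tone.
It is approached by step up from Eb5 and left by step down to Eb5.
Step away and step back to the same note — a neighbor tone (upper neighbor).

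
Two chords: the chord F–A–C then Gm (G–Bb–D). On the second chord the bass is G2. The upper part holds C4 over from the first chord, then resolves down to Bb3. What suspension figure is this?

4–3 suspension.

At the second chord the bass is G2. The suspended C4 lies a fourth above the bass; after resolving down by step to Bb3, the interval above the bass becomes a third.
Suspension figures are named by those two intervals: 4–3.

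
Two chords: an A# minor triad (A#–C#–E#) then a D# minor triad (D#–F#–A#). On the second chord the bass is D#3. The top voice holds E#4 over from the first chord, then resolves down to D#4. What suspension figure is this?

9–8 suspension.

At the second chord the bass is D#3. The suspended E#4 lies a ninth above the bass; after resolving down by step to D#4, the interval above the bass becomes an octave.
Suspension figures are named by those two intervals: 9–8.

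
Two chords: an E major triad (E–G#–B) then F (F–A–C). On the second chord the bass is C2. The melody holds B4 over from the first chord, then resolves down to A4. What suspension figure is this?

7–6 suspension.

At the second chord the bass is C2. The suspended B4 lies a seventh above the bass; after resolving down by step to A4, the interval above the bass becomes a sixth.
Suspension figures are named by those two intervals: 7–6.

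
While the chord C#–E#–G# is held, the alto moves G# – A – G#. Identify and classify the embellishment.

The harmony at that moment is C# major triad (C#, E#, G#); A is not a chord tone.
It is approached by step up from G# and left by step down to G#.
Step away and step back to the same note — a neighbor tone (upper neighbor).

A is a neighbor tone.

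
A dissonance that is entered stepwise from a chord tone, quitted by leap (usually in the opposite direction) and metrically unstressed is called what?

Escape tone.

Approach: by step. Departure: by leap. Metric position: weak.
Step in, leap out, from a weak position — an escape tone (échappée). (It is the mirror image of the appoggiatura, which leaps in and steps out on a strong beat.)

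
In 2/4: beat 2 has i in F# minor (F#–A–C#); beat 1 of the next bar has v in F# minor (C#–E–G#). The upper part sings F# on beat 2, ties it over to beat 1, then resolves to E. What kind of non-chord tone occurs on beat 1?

The harmony at that moment is C# minor triad (C#, E, G#); F# is not a chord tone.
It is held over (the same pitch as the preceding F#) and left by step down to E.
Held over from the previous chord and resolving down by step — a suspension.

Suspension.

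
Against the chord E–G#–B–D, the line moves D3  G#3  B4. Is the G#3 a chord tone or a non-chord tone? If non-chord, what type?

Chord tone (the third of E dominant seventh chord).

E dominant seventh chord contains E, G#, B, D; G# is the third, so it is a chord tone.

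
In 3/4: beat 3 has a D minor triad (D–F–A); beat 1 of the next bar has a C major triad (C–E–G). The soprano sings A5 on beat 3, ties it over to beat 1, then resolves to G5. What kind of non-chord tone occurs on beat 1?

Suspension.

The harmony at that moment is C major triad (C, E, G); A5 is not a chord tone.
It is held over (the same pitch as the preceding A5) and left by step down to G5.
Held over from the previous chord and resolving down by step — a suspension.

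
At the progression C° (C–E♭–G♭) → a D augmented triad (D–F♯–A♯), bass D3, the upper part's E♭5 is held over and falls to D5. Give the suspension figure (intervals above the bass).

9–8 suspension.

At the second chord the bass is D3. The suspended E♭5 lies a ninth above the bass; after resolving down by step to D5, the interval above the bass becomes an octave.
Suspension figures are named by those two intervals: 9–8.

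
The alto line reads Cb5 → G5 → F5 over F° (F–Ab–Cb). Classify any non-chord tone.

The harmony at that moment is F diminished triad (F, Ab, Cb); G5 is not a chord tone.
It is approached by leap up from Cb5 and left by step down to F5.
Leap in, step out — an appoggiatura.

G5 is an appoggiatura.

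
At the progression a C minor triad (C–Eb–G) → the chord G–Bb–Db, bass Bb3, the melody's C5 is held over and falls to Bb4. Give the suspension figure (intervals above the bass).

At the second chord the bass is Bb3. The suspended C5 lies a ninth above the bass; after resolving down by step to Bb4, the interval above the bass becomes an octave.
Suspension figures are named by those two intervals: 9–8.

9–8 suspension.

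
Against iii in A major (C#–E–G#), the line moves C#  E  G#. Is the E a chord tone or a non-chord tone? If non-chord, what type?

Chord tone (the third of C# minor triad).

C# minor triad contains C#, E, G#; E is the third, so it is a chord tone.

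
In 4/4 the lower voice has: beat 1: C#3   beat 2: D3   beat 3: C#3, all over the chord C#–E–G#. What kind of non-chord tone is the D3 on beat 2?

Upper neighbor tone.

The harmony at that moment is C# minor triad (C#, E, G#); D3 is not a chord tone.
It is approached by step up from C#3 and left by step down to C#3.
Step away and step back to the same note — a neighbor tone (upper neighbor).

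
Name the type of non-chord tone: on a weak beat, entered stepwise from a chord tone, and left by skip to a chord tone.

Escape tone.

Approach: by step. Departure: by leap. Metric position: weak.
Step in, leap out, from a weak position — an escape tone (échappée). (It is the mirror image of the appoggiatura, which leaps in and steps out on a strong beat.)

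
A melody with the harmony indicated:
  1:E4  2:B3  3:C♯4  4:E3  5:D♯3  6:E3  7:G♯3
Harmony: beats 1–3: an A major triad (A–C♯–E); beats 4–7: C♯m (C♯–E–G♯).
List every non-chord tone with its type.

B3 (beat 2) — appoggiatura; D♯3 (beat 5) — neighbor tone.

The harmony at that moment is A major triad (A, C♯, E); B3 is not a chord tone.
It is approached by leap down from E4 and left by step up to C♯4.
Leap in, step out — an appoggiatura.
The harmony at that moment is C♯ minor triad (C♯, E, G♯); D♯3 is not a chord tone.
It is approached by step down from E3 and left by step up to E3.
Step away and step back to the same note — a neighbor tone (lower neighbor).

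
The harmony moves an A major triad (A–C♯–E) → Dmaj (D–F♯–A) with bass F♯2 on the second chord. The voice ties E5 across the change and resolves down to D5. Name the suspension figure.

7–6 suspension.

At the second chord the bass is F♯2. The suspended E5 lies a seventh above the bass; after resolving down by step to D5, the interval above the bass becomes a sixth.
Suspension figures are named by those two intervals: 7–6.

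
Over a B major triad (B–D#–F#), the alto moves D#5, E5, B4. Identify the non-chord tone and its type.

The harmony at that moment is B major triad (B, D#, F#); E5 is not a chord tone.
It is approached by step up from D#5 and left by leap down to B4.
Step in, leap out — an escape tone.

E5 is an escape tone.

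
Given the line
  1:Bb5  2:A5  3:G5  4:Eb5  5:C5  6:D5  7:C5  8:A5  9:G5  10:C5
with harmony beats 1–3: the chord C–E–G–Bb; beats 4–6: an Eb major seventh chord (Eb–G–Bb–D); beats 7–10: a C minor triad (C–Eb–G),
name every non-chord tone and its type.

A5 (beat 2) — passing tone; C5 (beat 5) — appoggiatura; A5 (beat 8) — appoggiatura.

The harmony at that moment is C dominant seventh chord (C, E, G, Bb); A5 is not a chord tone.
It is approached by step down from Bb5 and left by step down to G5.
Step in, step out in the same direction — a passing tone.
The harmony at that moment is Eb major seventh chord (Eb, G, Bb, D); C5 is not a chord tone.
It is approached by leap down from Eb5 and left by step up to D5.
Leap in, step out — an appoggiatura.
The harmony at that moment is C minor triad (C, Eb, G); A5 is not a chord tone.
It is approached by leap up from C5 and left by step down to G5.
Leap in, step out — an appoggiatura.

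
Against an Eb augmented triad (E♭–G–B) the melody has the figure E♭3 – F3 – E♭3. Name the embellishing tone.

The harmony at that moment is E♭ augmented triad (E♭, G, B); F3 is not a chord tone.
It is approached by step up from E♭3 and left by step down to E♭3.
Step away and step back to the same note — a neighbor tone (upper neighbor).

F3 is a neighbor tone.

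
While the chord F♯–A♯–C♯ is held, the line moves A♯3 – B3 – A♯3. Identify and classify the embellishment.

The harmony at that moment is F♯ major triad (F♯, A♯, C♯); B3 is not a chord tone.
It is approached by step up from A♯3 and left by step down to A♯3.
Step away and step back to the same note — a neighbor tone (upper neighbor).

B3 is a neighbor tone.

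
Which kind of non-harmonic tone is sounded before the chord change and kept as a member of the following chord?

Anticipation.

Approach: ahead of the chord change (typically by step), so it is dissonant against the current harmony. Departure: none — the same pitch is restated or held and is a chord tone of the new harmony.
Dissonant first, consonant once the harmony catches up: the note simply arrives early — an anticipation. (The reverse timing, consonant first and dissonant after the change, would be a suspension or retardation.)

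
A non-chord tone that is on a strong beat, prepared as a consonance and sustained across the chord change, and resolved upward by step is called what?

Approach: by preparation — the pitch is first a chord tone, then held (tied or repeated) while the harmony changes under it. Departure: up by step. Metric position: strong.
A prepared dissonance that resolves upward by step — a retardation. (The same figure resolving downward would be a suspension.)

Retardation.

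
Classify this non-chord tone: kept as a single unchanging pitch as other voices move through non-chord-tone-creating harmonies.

Pedal tone.

Approach: none. Departure: none — a single pitch is sustained while the chords change around it, passing through harmonies that do not contain it.
No melodic motion at all; the dissonance is created entirely by the moving harmonies against the stationary note — a pedal tone (pedal point).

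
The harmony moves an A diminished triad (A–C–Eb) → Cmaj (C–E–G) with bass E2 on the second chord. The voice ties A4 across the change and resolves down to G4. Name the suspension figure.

At the second chord the bass is E2. The suspended A4 lies a fourth above the bass; after resolving down by step to G4, the interval above the bass becomes a third.
Suspension figures are named by those two intervals: 4–3.

4–3 suspension.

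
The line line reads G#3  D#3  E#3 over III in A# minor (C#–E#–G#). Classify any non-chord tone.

D#3 is an appoggiatura.

The harmony at that moment is C# major triad (C#, E#, G#); D#3 is not a chord tone.
It is approached by leap down from G#3 and left by step up to E#3.
Leap in, step out — an appoggiatura.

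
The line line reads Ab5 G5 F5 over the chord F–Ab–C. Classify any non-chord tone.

G5 is a passing tone.

The harmony at that moment is F minor triad (F, Ab, C); G5 is not a chord tone.
It is approached by step down from Ab5 and left by step down to F5.
Step in, step out in the same direction — a passing tone.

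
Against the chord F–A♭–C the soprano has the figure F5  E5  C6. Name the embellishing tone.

The harmony at that moment is F minor triad (F, A♭, C); E5 is not a chord tone.
It is approached by step down from F5 and left by leap up to C6.
Step in, leap out — an escape tone.

E5 is an escape tone.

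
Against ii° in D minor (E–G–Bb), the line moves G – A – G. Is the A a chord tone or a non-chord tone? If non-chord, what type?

Non-chord tone — a neighbor tone.

The harmony at that moment is E diminished triad (E, G, Bb); A is not a chord tone.
It is approached by step up from G and left by step down to G.
Step away and step back to the same note — a neighbor tone (upper neighbor).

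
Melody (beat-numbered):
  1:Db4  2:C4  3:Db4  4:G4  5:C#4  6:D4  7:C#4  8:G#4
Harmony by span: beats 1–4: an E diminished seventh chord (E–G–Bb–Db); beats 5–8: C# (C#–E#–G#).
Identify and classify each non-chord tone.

C4 (beat 2) — neighbor tone; D4 (beat 6) — neighbor tone.

The harmony at that moment is E diminished seventh chord (E, G, Bb, Db); C4 is not a chord tone.
It is approached by step down from Db4 and left by step up to Db4.
Step away and step back to the same note — a neighbor tone (lower neighbor).
The harmony at that moment is C# major triad (C#, E#, G#); D4 is not a chord tone.
It is approached by step up from C#4 and left by step down to C#4.
Step away and step back to the same note — a neighbor tone (upper neighbor).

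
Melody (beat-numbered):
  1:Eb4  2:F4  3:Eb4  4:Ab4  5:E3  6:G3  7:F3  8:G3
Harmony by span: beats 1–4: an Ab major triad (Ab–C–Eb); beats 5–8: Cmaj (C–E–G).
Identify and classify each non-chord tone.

The harmony at that moment is Ab major triad (Ab, C, Eb); F4 is not a chord tone.
It is approached by step up from Eb4 and left by step down to Eb4.
Step away and step back to the same note — a neighbor tone (upper neighbor).
The harmony at that moment is C major triad (C, E, G); F3 is not a chord tone.
It is approached by step down from G3 and left by step up to G3.
Step away and step back to the same note — a neighbor tone (lower neighbor).

F4 (beat 2) — neighbor tone; F3 (beat 7) — neighbor tone.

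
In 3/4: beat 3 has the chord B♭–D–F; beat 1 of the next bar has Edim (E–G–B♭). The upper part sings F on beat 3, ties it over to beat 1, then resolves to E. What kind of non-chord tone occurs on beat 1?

Suspension.

The harmony at that moment is E diminished triad (E, G, B♭); F is not a chord tone.
It is held over (the same pitch as the preceding F) and left by step down to E.
Held over from the previous chord and resolving down by step — a suspension.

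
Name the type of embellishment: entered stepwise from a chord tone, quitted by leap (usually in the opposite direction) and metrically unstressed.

Escape tone.

Approach: by step. Departure: by leap. Metric position: weak.
Step in, leap out, from a weak position — an escape tone (échappée). (It is the mirror image of the appoggiatura, which leaps in and steps out on a strong beat.)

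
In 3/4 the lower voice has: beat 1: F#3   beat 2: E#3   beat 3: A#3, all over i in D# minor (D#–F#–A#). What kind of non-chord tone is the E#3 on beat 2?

Escape tone.

The harmony at that moment is D# minor triad (D#, F#, A#); E#3 is not a chord tone.
It is approached by step down from F#3 and left by leap up to A#3.
Step in, leap out, on a weak beat — an escape tone.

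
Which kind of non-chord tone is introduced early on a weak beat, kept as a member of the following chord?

Approach: ahead of the chord change (typically by step), so it is dissonant against the current harmony. Departure: none — the same pitch is restated or held and is a chord tone of the new harmony.
Dissonant first, consonant once the harmony catches up: the note simply arrives early — an anticipation. (The reverse timing, consonant first and dissonant after the change, would be a suspension or retardation.)

Anticipation.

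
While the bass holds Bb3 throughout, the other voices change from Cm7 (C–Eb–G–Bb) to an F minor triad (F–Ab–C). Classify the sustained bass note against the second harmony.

The harmony at that moment is F minor triad (F, Ab, C); Bb3 is not a chord tone.
It is held over (the same pitch as the preceding Bb3) and then sustained as the same pitch into the next harmony.
Sustained through a change of harmony — a pedal tone.

Pedal tone (pedal point).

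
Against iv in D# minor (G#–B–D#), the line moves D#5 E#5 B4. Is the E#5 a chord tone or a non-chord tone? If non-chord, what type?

The harmony at that moment is G# minor triad (G#, B, D#); E#5 is not a chord tone.
It is approached by step up from D#5 and left by leap down to B4.
Step in, leap out — an escape tone.

Non-chord tone — an escape tone.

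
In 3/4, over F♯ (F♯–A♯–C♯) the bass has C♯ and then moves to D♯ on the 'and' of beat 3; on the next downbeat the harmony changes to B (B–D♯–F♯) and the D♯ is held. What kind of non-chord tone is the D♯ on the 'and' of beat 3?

The harmony at that moment is F♯ major triad (F♯, A♯, C♯); D♯ is not a chord tone.
It is approached by step up from C♯ and then sustained as the same pitch into the next harmony.
Arriving early and becoming a chord tone when the harmony changes — an anticipation.

Anticipation.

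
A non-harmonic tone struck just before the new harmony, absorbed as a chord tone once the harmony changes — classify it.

Approach: ahead of the chord change (typically by step), so it is dissonant against the current harmony. Departure: none — the same pitch is restated or held and is a chord tone of the new harmony.
Dissonant first, consonant once the harmony catches up: the note simply arrives early — an anticipation. (The reverse timing, consonant first and dissonant after the change, would be a suspension or retardation.)

Anticipation.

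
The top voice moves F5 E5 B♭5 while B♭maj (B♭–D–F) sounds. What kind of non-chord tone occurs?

The harmony at that moment is B♭ major triad (B♭, D, F); E5 is not a chord tone.
It is approached by step down from F5 and left by leap up to B♭5.
Step in, leap out — an escape tone.

E5 is an escape tone.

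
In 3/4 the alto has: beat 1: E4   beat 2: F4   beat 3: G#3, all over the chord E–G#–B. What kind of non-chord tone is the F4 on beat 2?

The harmony at that moment is E major triad (E, G#, B); F4 is not a chord tone.
It is approached by step up from E4 and left by leap down to G#3.
Step in, leap out, on a weak beat — an escape tone.

Escape tone.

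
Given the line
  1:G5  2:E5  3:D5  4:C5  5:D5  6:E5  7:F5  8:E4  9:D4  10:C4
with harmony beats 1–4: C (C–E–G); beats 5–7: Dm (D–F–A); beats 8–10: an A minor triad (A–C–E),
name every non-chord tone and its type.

The harmony at that moment is C major triad (C, E, G); D5 is not a chord tone.
It is approached by step down from E5 and left by step down to C5.
Step in, step out in the same direction — a passing tone.
The harmony at that moment is D minor triad (D, F, A); E5 is not a chord tone.
It is approached by step up from D5 and left by step up to F5.
Step in, step out in the same direction — a passing tone.
The harmony at that moment is A minor triad (A, C, E); D4 is not a chord tone.
It is approached by step down from E4 and left by step down to C4.
Step in, step out in the same direction — a passing tone.

D5 (beat 3) — passing tone; E5 (beat 6) — passing tone; D4 (beat 9) — passing tone.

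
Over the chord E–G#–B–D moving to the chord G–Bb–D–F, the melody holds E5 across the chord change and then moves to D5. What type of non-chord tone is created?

The harmony at that moment is G minor seventh chord (G, Bb, D, F); E5 is not a chord tone.
It is held over (the same pitch as the preceding E5) and left by step down to D5.
Held over from the previous chord and resolving down by step — a suspension.

E5 is a suspension.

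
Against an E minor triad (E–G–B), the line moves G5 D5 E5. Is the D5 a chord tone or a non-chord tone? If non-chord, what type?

Non-chord tone — an appoggiatura.

The harmony at that moment is E minor triad (E, G, B); D5 is not a chord tone.
It is approached by leap down from G5 and left by step up to E5.
Leap in, step out — an appoggiatura.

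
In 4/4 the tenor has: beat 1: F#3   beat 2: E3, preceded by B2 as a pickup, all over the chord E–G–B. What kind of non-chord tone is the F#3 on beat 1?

The harmony at that moment is E minor triad (E, G, B); F#3 is not a chord tone.
It is approached by leap up from B2 and left by step down to E3.
Leap in, step out, metrically accented — an appoggiatura.

Appoggiatura.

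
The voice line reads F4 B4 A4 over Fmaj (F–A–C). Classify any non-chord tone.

B4 is an appoggiatura.

The harmony at that moment is F major triad (F, A, C); B4 is not a chord tone.
It is approached by leap up from F4 and left by step down to A4.
Leap in, step out — an appoggiatura.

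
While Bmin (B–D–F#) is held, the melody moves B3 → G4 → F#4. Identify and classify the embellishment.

G4 is an appoggiatura.

The harmony at that moment is B minor triad (B, D, F#); G4 is not a chord tone.
It is approached by leap up from B3 and left by step down to F#4.
Leap in, step out — an appoggiatura.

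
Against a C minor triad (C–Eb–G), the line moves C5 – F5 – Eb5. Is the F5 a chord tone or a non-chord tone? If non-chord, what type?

Non-chord tone — an appoggiatura.

The harmony at that moment is C minor triad (C, Eb, G); F5 is not a chord tone.
It is approached by leap up from C5 and left by step down to Eb5.
Leap in, step out — an appoggiatura.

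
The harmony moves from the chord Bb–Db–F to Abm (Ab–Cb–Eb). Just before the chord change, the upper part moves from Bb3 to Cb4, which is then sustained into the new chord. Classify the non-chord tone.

Cb4 is an anticipation.

The harmony at that moment is Bb minor triad (Bb, Db, F); Cb4 is not a chord tone.
It is approached by step up from Bb3 and then sustained as the same pitch into the next harmony.
Arriving early and becoming a chord tone when the harmony changes — an anticipation.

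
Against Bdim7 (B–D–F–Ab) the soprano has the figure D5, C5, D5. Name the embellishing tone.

The harmony at that moment is B diminished seventh chord (B, D, F, Ab); C5 is not a chord tone.
It is approached by step down from D5 and left by step up to D5.
Step away and step back to the same note — a neighbor tone (lower neighbor).

C5 is a neighbor tone.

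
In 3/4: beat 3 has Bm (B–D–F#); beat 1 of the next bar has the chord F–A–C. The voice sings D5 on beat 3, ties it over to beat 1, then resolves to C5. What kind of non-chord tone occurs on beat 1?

The harmony at that moment is F major triad (F, A, C); D5 is not a chord tone.
It is held over (the same pitch as the preceding D5) and left by step down to C5.
Held over from the previous chord and resolving down by step — a suspension.

Suspension.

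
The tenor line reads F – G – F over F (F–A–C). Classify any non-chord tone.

The harmony at that moment is F major triad (F, A, C); G is not a chord tone.
It is approached by step up from F and left by step down to F.
Step away and step back to the same note — a neighbor tone (upper neighbor).

G is a neighbor tone.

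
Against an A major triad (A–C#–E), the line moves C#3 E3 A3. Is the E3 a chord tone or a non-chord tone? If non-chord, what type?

Chord tone (the fifth of A major triad).

A major triad contains A, C#, E; E is the fifth, so it is a chord tone.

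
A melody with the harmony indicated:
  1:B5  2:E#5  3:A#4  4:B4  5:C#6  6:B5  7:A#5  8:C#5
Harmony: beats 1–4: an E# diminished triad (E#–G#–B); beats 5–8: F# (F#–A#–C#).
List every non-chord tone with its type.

A#4 (beat 3) — appoggiatura; B5 (beat 6) — passing tone.

The harmony at that moment is E# diminished triad (E#, G#, B); A#4 is not a chord tone.
It is approached by leap down from E#5 and left by step up to B4.
Leap in, step out — an appoggiatura.
The harmony at that moment is F# major triad (F#, A#, C#); B5 is not a chord tone.
It is approached by step down from C#6 and left by step down to A#5.
Step in, step out in the same direction — a passing tone.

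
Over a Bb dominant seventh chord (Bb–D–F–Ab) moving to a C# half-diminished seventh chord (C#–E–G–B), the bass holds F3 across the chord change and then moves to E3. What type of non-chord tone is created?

F3 is a suspension.

The harmony at that moment is C# half-diminished seventh chord (C#, E, G, B); F3 is not a chord tone.
It is held over (the same pitch as the preceding F3) and left by step down to E3.
Held over from the previous chord and resolving down by step — a suspension.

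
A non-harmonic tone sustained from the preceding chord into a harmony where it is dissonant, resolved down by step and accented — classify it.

Suspension.

Approach: by preparation — the pitch is first a chord tone, then held (tied or repeated) while the harmony changes under it. Departure: down by step. Metric position: strong.
A prepared dissonance that resolves downward by step — a suspension. (The same figure resolving upward would be a retardation.)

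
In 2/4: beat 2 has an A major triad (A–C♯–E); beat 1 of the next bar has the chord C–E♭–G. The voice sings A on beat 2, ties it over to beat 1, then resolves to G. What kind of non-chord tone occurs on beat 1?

Suspension.

The harmony at that moment is C minor triad (C, E♭, G); A is not a chord tone.
It is held over (the same pitch as the preceding A) and left by step down to G.
Held over from the previous chord and resolving down by step — a suspension.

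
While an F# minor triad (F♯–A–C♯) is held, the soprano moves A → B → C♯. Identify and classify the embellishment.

B is a passing tone.

The harmony at that moment is F♯ minor triad (F♯, A, C♯); B is not a chord tone.
It is approached by step up from A and left by step up to C♯.
Step in, step out in the same direction — a passing tone.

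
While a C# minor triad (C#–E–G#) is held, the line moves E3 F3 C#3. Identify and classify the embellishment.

The harmony at that moment is C# minor triad (C#, E, G#); F3 is not a chord tone.
It is approached by step up from E3 and left by leap down to C#3.
Step in, leap out — an escape tone.

F3 is an escape tone.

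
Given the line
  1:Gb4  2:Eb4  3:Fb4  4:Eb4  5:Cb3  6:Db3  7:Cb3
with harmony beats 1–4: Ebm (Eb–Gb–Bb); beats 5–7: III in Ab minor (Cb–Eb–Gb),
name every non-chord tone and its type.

The harmony at that moment is Eb minor triad (Eb, Gb, Bb); Fb4 is not a chord tone.
It is approached by step up from Eb4 and left by step down to Eb4.
Step away and step back to the same note — a neighbor tone (upper neighbor).
The harmony at that moment is Cb major triad (Cb, Eb, Gb); Db3 is not a chord tone.
It is approached by step up from Cb3 and left by step down to Cb3.
Step away and step back to the same note — a neighbor tone (upper neighbor).

Fb4 (beat 3) — neighbor tone; Db3 (beat 6) — neighbor tone.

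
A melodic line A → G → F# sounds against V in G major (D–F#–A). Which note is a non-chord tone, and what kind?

The harmony at that moment is D major triad (D, F#, A); G is not a chord tone.
It is approached by step down from A and left by step down to F#.
Step in, step out in the same direction — a passing tone.

G is a passing tone.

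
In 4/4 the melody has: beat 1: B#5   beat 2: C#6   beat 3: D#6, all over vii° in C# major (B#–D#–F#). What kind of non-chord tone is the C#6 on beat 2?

Passing tone.

The harmony at that moment is B# diminished triad (B#, D#, F#); C#6 is not a chord tone.
It is approached by step up from B#5 and left by step up to D#6.
Step in, step out in the same direction — a passing tone.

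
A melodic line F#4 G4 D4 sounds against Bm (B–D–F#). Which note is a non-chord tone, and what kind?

G4 is an escape tone.

The harmony at that moment is B minor triad (B, D, F#); G4 is not a chord tone.
It is approached by step up from F#4 and left by leap down to D4.
Step in, leap out — an escape tone.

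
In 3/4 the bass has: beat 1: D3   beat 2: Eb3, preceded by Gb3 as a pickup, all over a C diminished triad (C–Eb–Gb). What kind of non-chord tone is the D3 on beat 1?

The harmony at that moment is C diminished triad (C, Eb, Gb); D3 is not a chord tone.
It is approached by leap down from Gb3 and left by step up to Eb3.
Leap in, step out, metrically accented — an appoggiatura.

Appoggiatura.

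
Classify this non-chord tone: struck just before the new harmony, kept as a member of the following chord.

Approach: ahead of the chord change (typically by step), so it is dissonant against the current harmony. Departure: none — the same pitch is restated or held and is a chord tone of the new harmony.
Dissonant first, consonant once the harmony catches up: the note simply arrives early — an anticipation. (The reverse timing, consonant first and dissonant after the change, would be a suspension or retardation.)

Anticipation.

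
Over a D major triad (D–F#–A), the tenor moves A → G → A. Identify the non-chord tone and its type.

The harmony at that moment is D major triad (D, F#, A); G is not a chord tone.
It is approached by step down from A and left by step up to A.
Step away and step back to the same note — a neighbor tone (lower neighbor).

G is a neighbor tone.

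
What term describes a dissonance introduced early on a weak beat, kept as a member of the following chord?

Anticipation.

Approach: ahead of the chord change (typically by step), so it is dissonant against the current harmony. Departure: none — the same pitch is restated or held and is a chord tone of the new harmony.
Dissonant first, consonant once the harmony catches up: the note simply arrives early — an anticipation. (The reverse timing, consonant first and dissonant after the change, would be a suspension or retardation.)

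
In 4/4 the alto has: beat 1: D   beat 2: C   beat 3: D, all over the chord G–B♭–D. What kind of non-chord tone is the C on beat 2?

The harmony at that moment is G minor triad (G, B♭, D); C is not a chord tone.
It is approached by step down from D and left by step up to D.
Step away and step back to the same note — a neighbor tone (lower neighbor).

Lower neighbor tone.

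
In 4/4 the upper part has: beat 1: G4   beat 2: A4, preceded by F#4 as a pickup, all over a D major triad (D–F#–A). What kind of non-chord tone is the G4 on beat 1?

Passing tone.

The harmony at that moment is D major triad (D, F#, A); G4 is not a chord tone.
It is approached by step up from F#4 and left by step up to A4.
Step in, step out in the same direction — a passing tone.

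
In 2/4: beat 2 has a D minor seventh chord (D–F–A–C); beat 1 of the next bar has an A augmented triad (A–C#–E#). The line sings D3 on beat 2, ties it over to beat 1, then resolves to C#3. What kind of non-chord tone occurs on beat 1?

Suspension.

The harmony at that moment is A augmented triad (A, C#, E#); D3 is not a chord tone.
It is held over (the same pitch as the preceding D3) and left by step down to C#3.
Held over from the previous chord and resolving down by step — a suspension.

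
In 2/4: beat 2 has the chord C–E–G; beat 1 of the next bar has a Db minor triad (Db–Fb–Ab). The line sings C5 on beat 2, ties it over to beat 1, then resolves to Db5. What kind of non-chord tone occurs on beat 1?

Retardation.

The harmony at that moment is Db minor triad (Db, Fb, Ab); C5 is not a chord tone.
It is held over (the same pitch as the preceding C5) and left by step up to Db5.
Held over from the previous chord and resolving up by step — a retardation.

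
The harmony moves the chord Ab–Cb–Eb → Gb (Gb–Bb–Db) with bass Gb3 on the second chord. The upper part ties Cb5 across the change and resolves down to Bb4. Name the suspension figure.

At the second chord the bass is Gb3. The suspended Cb5 lies a fourth above the bass; after resolving down by step to Bb4, the interval above the bass becomes a third.
Suspension figures are named by those two intervals: 4–3.

4–3 suspension.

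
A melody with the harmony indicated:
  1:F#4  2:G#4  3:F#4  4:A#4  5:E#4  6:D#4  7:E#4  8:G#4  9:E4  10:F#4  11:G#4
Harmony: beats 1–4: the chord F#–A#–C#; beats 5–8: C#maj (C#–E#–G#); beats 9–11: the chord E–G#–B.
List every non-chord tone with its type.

The harmony at that moment is F# major triad (F#, A#, C#); G#4 is not a chord tone.
It is approached by step up from F#4 and left by step down to F#4.
Step away and step back to the same note — a neighbor tone (upper neighbor).
The harmony at that moment is C# major triad (C#, E#, G#); D#4 is not a chord tone.
It is approached by step down from E#4 and left by step up to E#4.
Step away and step back to the same note — a neighbor tone (lower neighbor).
The harmony at that moment is E major triad (E, G#, B); F#4 is not a chord tone.
It is approached by step up from E4 and left by step up to G#4.
Step in, step out in the same direction — a passing tone.

G#4 (beat 2) — neighbor tone; D#4 (beat 6) — neighbor tone; F#4 (beat 10) — passing tone.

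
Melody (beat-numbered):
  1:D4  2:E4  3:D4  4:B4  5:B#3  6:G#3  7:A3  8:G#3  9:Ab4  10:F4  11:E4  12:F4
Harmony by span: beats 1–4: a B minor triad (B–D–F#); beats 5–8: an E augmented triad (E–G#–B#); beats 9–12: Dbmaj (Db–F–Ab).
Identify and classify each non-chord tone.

E4 (beat 2) — neighbor tone; A3 (beat 7) — neighbor tone; E4 (beat 11) — neighbor tone.

The harmony at that moment is B minor triad (B, D, F#); E4 is not a chord tone.
It is approached by step up from D4 and left by step down to D4.
Step away and step back to the same note — a neighbor tone (upper neighbor).
The harmony at that moment is E augmented triad (E, G#, B#); A3 is not a chord tone.
It is approached by step up from G#3 and left by step down to G#3.
Step away and step back to the same note — a neighbor tone (upper neighbor).
The harmony at that moment is Db major triad (Db, F, Ab); E4 is not a chord tone.
It is approached by step down from F4 and left by step up to F4.
Step away and step back to the same note — a neighbor tone (lower neighbor).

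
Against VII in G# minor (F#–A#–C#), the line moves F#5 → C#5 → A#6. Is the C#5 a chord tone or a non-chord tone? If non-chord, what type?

Chord tone (the fifth of F# major triad).

F# major triad contains F#, A#, C#; C# is the fifth, so it is a chord tone.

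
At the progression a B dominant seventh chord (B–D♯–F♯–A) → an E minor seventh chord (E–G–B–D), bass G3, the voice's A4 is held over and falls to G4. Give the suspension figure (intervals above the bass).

At the second chord the bass is G3. The suspended A4 lies a ninth above the bass; after resolving down by step to G4, the interval above the bass becomes an octave.
Suspension figures are named by those two intervals: 9–8.

9–8 suspension.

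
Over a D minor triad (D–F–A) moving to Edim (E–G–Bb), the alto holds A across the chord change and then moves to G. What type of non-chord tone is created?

A is a suspension.

The harmony at that moment is E diminished triad (E, G, Bb); A is not a chord tone.
It is held over (the same pitch as the preceding A) and left by step down to G.
Held over from the previous chord and resolving down by step — a suspension.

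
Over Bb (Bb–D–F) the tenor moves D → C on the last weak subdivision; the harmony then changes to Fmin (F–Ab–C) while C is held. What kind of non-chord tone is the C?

The harmony at that moment is Bb major triad (Bb, D, F); C is not a chord tone.
It is approached by step down from D and then sustained as the same pitch into the next harmony.
Arriving early and becoming a chord tone when the harmony changes — an anticipation.

C is an anticipation.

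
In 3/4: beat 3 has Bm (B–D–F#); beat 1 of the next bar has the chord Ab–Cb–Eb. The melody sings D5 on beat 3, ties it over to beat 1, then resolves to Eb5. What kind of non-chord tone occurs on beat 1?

The harmony at that moment is Ab minor triad (Ab, Cb, Eb); D5 is not a chord tone.
It is held over (the same pitch as the preceding D5) and left by step up to Eb5.
Held over from the previous chord and resolving up by step — a retardation.

Retardation.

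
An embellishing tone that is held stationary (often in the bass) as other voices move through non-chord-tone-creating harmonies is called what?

Approach: none. Departure: none — a single pitch is sustained while the chords change around it, passing through harmonies that do not contain it.
No melodic motion at all; the dissonance is created entirely by the moving harmonies against the stationary note — a pedal tone (pedal point).

Pedal tone.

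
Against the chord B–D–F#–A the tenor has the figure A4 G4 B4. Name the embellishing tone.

G4 is an escape tone.

The harmony at that moment is B minor seventh chord (B, D, F#, A); G4 is not a chord tone.
It is approached by step down from A4 and left by leap up to B4.
Step in, leap out — an escape tone.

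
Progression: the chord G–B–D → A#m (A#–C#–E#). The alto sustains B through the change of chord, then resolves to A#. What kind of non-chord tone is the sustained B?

The harmony at that moment is A# minor triad (A#, C#, E#); B is not a chord tone.
It is held over (the same pitch as the preceding B) and left by step down to A#.
Held over from the previous chord and resolving down by step — a suspension.

B is a suspension.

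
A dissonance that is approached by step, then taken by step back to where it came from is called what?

Neighbor tone.

Approach: by step. Departure: by step in the opposite direction, back to the starting pitch.
Stepwise on both sides but reversing to return to the same chord tone — a neighbor tone. (Had it continued onward in the same direction it would be a passing tone instead.)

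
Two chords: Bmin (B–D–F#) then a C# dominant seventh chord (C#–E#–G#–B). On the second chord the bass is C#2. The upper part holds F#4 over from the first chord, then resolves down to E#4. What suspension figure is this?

4–3 suspension.

At the second chord the bass is C#2. The suspended F#4 lies a fourth above the bass; after resolving down by step to E#4, the interval above the bass becomes a third.
Suspension figures are named by those two intervals: 4–3.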